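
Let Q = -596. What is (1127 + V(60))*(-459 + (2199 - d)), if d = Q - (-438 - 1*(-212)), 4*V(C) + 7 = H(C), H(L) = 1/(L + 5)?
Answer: 30865713/13 ≈ 2.3743e+6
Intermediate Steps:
H(L) = 1/(5 + L)
V(C) = -7/4 + 1/(4*(5 + C))
d = -370 (d = -596 - (-438 - 1*(-212)) = -596 - (-438 + 212) = -596 - 1*(-226) = -596 + 226 = -370)
(1127 + V(60))*(-459 + (2199 - d)) = (1127 + (-34 - 7*60)/(4*(5 + 60)))*(-459 + (2199 - 1*(-370))) = (1127 + (¼)*(-34 - 420)/65)*(-459 + (2199 + 370)) = (1127 + (¼)*(1/65)*(-454))*(-459 + 2569) = (1127 - 227/130)*2110 = (146283/130)*2110 = 30865713/13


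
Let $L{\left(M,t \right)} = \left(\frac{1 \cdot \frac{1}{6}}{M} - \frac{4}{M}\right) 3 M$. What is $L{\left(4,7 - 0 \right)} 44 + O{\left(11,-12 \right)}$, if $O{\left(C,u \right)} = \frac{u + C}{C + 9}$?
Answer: $- \frac{10121}{20} \approx -506.05$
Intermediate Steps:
$L{\left(M,t \right)} = - \frac{23}{2}$ ($L{\left(M,t \right)} = \left(\frac{1 \cdot \frac{1}{6}}{M} - \frac{4}{M}\right) 3 M = \left(\frac{1}{6 M} - \frac{4}{M}\right) 3 M = - \frac{23}{6 M} 3 M = - \frac{23}{2 M} M = - \frac{23}{2}$)
$O{\left(C,u \right)} = \frac{C + u}{9 + C}$
$L{\left(4,7 - 0 \right)} 44 + O{\left(11,-12 \right)} = \left(- \frac{23}{2}\right) 44 + \frac{11 - 12}{9 + 11} = -506 + \frac{1}{20} \left(-1\right) = -506 - \frac{1}{20} = - \frac{10121}{20}$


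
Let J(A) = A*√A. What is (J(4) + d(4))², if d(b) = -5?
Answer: 9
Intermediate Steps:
J(A) = A^(3/2)
(J(4) + d(4))² = (4^(3/2) - 5)² = (8 - 5)² = 3² = 9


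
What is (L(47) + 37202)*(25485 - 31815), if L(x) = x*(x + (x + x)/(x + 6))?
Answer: -13249962330/53 ≈ -2.5000e+8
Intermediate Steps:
L(x) = x*(x + 2*x/(6 + x)) (L(x) = x*(x + (2*x)/(6 + x)) = x*(x + 2*x/(6 + x)))
(L(47) + 37202)*(25485 - 31815) = (47²*(8 + 47)/(6 + 47) + 37202)*(25485 - 31815) = (2209*55/53 + 37202)*(-6330) = (2209*(1/53)*55 + 37202)*(-6330) = (121495/53 + 37202)*(-6330) = (2093201/53)*(-6330) = -13249962330/53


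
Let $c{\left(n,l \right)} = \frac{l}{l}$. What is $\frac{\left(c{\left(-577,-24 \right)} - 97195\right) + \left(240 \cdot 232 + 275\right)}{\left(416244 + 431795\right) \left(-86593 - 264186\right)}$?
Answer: $\frac{3749}{27043115671} \approx 1.3863 \cdot 10^{-7}$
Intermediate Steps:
$c{\left(n,l \right)} = 1$
$\frac{\left(c{\left(-577,-24 \right)} - 97195\right) + \left(240 \cdot 232 + 275\right)}{\left(416244 + 431795\right) \left(-86593 - 264186\right)} = \frac{\left(1 - 97195\right) + \left(240 \cdot 232 + 275\right)}{\left(416244 + 431795\right) \left(-86593 - 264186\right)} = \frac{-97194 + \left(55680 + 275\right)}{848039 \left(-350779\right)} = \frac{-97194 + 55955}{-297474272381} = \left(-41239\right) \left(- \frac{1}{297474272381}\right) = \frac{3749}{27043115671}$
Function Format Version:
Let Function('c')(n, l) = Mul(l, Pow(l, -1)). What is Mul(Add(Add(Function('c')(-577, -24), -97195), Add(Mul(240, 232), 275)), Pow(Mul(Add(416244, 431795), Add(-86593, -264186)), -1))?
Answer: Rational(3749, 27043115671) ≈ 1.3863e-7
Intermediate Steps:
Function('c')(n, l) = 1
Mul(Add(Add(Function('c')(-577, -24), -97195), Add(Mul(240, 232), 275)), Pow(Mul(Add(416244, 431795), Add(-86593, -264186)), -1)) = Mul(Add(Add(1, -97195), Add(Mul(240, 232), 275)), Pow(Mul(Add(416244, 431795), Add(-86593, -264186)), -1)) = Mul(Add(-97194, Add(55680, 275)), Pow(Mul(848039, -350779), -1)) = Mul(Add(-97194, 55955), Pow(-297474272381, -1)) = Mul(-41239, Rational(-1, 297474272381)) = Rational(3749, 27043115671)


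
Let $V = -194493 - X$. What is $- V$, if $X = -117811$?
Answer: $76682$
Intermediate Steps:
$V = -76682$ ($V = -194493 - -117811 = -194493 + 117811 = -76682$)
$- V = \left(-1\right) \left(-76682\right) = 76682$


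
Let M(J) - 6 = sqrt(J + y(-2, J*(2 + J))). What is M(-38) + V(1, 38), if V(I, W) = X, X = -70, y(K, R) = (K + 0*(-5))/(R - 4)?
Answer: -64 + I*sqrt(17675394)/682 ≈ -64.0 + 6.1645*I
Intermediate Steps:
y(K, R) = K/(-4 + R) (y(K, R) = (K + 0)/(-4 + R) = K/(-4 + R))
M(J) = 6 + sqrt(J - 2/(-4 + J*(2 + J)))
V(I, W) = -70
M(-38) + V(1, 38) = (6 + sqrt((-2 - 38*(-4 - 38*(2 - 38)))/(-4 - 38*(2 - 38)))) - 70 = (6 + sqrt((-2 - 38*(-4 - 38*(-36)))/(-4 - 38*(-36)))) - 70 = (6 + sqrt((-2 - 38*(-4 + 1368))/(-4 + 1368))) - 70 = (6 + sqrt((-2 - 38*1364)/1364)) - 70 = (6 + sqrt((-2 - 51832)/1364)) - 70 = (6 + sqrt((1/1364)*(-51834))) - 70 = (6 + sqrt(-25917/682)) - 70 = (6 + I*sqrt(17675394)/682) - 70 = -64 + I*sqrt(17675394)/682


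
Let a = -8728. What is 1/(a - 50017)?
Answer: -1/58745 ≈ -1.7023e-5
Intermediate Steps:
1/(a - 50017) = 1/(-8728 - 50017) = 1/(-58745) = -1/58745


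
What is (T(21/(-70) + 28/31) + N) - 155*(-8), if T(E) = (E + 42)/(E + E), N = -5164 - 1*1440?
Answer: -1992929/374 ≈ -5328.7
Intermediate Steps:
N = -6604 (N = -5164 - 1440 = -6604)
T(E) = (42 + E)/(2*E) (T(E) = (42 + E)/((2*E)) = (42 + E)*(1/(2*E)) = (42 + E)/(2*E))
(T(21/(-70) + 28/31) + N) - 155*(-8) = ((42 + (21/(-70) + 28/31))/(2*(21/(-70) + 28/31)) - 6604) - 155*(-8) = ((42 + (21*(-1/70) + 28*(1/31)))/(2*(21*(-1/70) + 28*(1/31))) - 6604) + 1240 = ((42 + (-3/10 + 28/31))/(2*(-3/10 + 28/31)) - 6604) + 1240 = ((42 + 187/310)/(2*(187/310)) - 6604) + 1240 = ((1/2)*(310/187)*(13207/310) - 6604) + 1240 = (13207/374 - 6604) + 1240 = -2456689/374 + 1240 = -1992929/374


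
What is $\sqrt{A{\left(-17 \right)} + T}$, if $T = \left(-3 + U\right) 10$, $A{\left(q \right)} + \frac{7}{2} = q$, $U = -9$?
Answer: $\frac{i \sqrt{562}}{2} \approx 11.853 i$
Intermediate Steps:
$A{\left(q \right)} = - \frac{7}{2} + q$
$T = -120$ ($T = \left(-3 - 9\right) 10 = \left(-12\right) 10 = -120$)
$\sqrt{A{\left(-17 \right)} + T} = \sqrt{\left(- \frac{7}{2} - 17\right) - 120} = \sqrt{- \frac{41}{2} - 120} = \sqrt{- \frac{281}{2}} = \frac{i \sqrt{562}}{2}$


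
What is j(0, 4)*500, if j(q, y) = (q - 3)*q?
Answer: 0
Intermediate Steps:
j(q, y) = q*(-3 + q) (j(q, y) = (-3 + q)*q = q*(-3 + q))
j(0, 4)*500 = (0*(-3 + 0))*500 = (0*(-3))*500 = 0*500 = 0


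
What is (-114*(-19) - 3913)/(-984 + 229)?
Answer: 1747/755 ≈ 2.3139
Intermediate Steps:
(-114*(-19) - 3913)/(-984 + 229) = (2166 - 3913)/(-755) = -1747*(-1/755) = 1747/755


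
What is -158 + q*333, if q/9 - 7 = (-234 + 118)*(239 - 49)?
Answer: -66033059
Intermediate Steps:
q = -198297 (q = 63 + 9*((-234 + 118)*(239 - 49)) = 63 + 9*(-116*190) = 63 + 9*(-22040) = 63 - 198360 = -198297)
-158 + q*333 = -158 - 198297*333 = -158 - 66032901 = -66033059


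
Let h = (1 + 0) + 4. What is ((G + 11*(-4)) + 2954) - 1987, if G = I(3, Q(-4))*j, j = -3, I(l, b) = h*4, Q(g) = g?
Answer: 863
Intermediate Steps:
h = 5 (h = 1 + 4 = 5)
I(l, b) = 20 (I(l, b) = 5*4 = 20)
G = -60 (G = 20*(-3) = -60)
((G + 11*(-4)) + 2954) - 1987 = ((-60 + 11*(-4)) + 2954) - 1987 = ((-60 - 44) + 2954) - 1987 = (-104 + 2954) - 1987 = 2850 - 1987 = 863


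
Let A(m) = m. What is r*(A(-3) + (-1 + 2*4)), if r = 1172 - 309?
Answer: 3452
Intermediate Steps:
r = 863
r*(A(-3) + (-1 + 2*4)) = 863*(-3 + (-1 + 2*4)) = 863*(-3 + (-1 + 8)) = 863*(-3 + 7) = 863*4 = 3452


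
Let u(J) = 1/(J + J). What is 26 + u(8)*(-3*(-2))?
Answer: 211/8 ≈ 26.375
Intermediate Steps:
u(J) = 1/(2*J)
26 + u(8)*(-3*(-2)) = 26 + ((1/2)/8)*(-3*(-2)) = 26 + ((1/2)*(1/8))*6 = 26 + (1/16)*6 = 26 + 3/8 = 211/8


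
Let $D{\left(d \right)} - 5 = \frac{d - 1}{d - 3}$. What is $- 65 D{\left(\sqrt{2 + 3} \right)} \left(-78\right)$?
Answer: $22815 - 2535 \sqrt{5} \approx 17147.0$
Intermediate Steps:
$D{\left(d \right)} = 5 + \frac{-1 + d}{-3 + d}$ ($D{\left(d \right)} = 5 + \frac{d - 1}{d - 3} = 5 + \frac{-1 + d}{-3 + d}$)
$- 65 D{\left(\sqrt{2 + 3} \right)} \left(-78\right) = - 65 \frac{2 \left(-8 + 3 \sqrt{2 + 3}\right)}{-3 + \sqrt{2 + 3}} \left(-78\right) = - 65 \frac{2 \left(-8 + 3 \sqrt{5}\right)}{-3 + \sqrt{5}} \left(-78\right) = - \frac{130 \left(-8 + 3 \sqrt{5}\right)}{-3 + \sqrt{5}} \left(-78\right) = \frac{10140 \left(-8 + 3 \sqrt{5}\right)}{-3 + \sqrt{5}}$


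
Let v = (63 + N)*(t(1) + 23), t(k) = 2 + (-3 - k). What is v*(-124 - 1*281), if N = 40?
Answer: -876015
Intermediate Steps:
t(k) = -1 - k
v = 2163 (v = (63 + 40)*((-1 - 1*1) + 23) = 103*((-1 - 1) + 23) = 103*(-2 + 23) = 103*21 = 2163)
v*(-124 - 1*281) = 2163*(-124 - 1*281) = 2163*(-124 - 281) = 2163*(-405) = -876015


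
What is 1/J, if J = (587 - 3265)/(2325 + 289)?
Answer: -1307/1339 ≈ -0.97610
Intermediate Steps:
J = -1339/1307 (J = -2678/2614 = -2678*1/2614 = -1339/1307 ≈ -1.0245)
1/J = 1/(-1339/1307) = -1307/1339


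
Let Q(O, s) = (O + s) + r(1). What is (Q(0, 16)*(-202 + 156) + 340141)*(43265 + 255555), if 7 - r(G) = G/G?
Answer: 101338527780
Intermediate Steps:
r(G) = 6 (r(G) = 7 - G/G = 7 - 1*1 = 7 - 1 = 6)
Q(O, s) = 6 + O + s (Q(O, s) = (O + s) + 6 = 6 + O + s)
(Q(0, 16)*(-202 + 156) + 340141)*(43265 + 255555) = ((6 + 0 + 16)*(-202 + 156) + 340141)*(43265 + 255555) = (22*(-46) + 340141)*298820 = (-1012 + 340141)*298820 = 339129*298820 = 101338527780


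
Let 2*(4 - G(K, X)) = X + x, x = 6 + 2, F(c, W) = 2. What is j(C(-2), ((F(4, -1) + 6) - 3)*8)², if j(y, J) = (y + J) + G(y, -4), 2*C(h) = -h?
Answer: 1849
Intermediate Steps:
x = 8
G(K, X) = -X/2 (G(K, X) = 4 - (X + 8)/2 = 4 - (8 + X)/2 = 4 + (-4 - X/2) = -X/2)
C(h) = -h/2 (C(h) = (-h)/2 = -h/2)
j(y, J) = 2 + J + y (j(y, J) = (y + J) - ½*(-4) = (J + y) + 2 = 2 + J + y)
j(C(-2), ((F(4, -1) + 6) - 3)*8)² = (2 + ((2 + 6) - 3)*8 - ½*(-2))² = (2 + (8 - 3)*8 + 1)² = (2 + 5*8 + 1)² = (2 + 40 + 1)² = 43² = 1849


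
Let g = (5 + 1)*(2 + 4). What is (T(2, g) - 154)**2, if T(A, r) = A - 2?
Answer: 23716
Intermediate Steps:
g = 36 (g = 6*6 = 36)
T(A, r) = -2 + A
(T(2, g) - 154)**2 = ((-2 + 2) - 154)**2 = (0 - 154)**2 = (-154)**2 = 23716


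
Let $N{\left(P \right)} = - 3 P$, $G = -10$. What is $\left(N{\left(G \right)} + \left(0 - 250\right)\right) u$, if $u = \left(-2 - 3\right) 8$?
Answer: $8800$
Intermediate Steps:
$u = -40$ ($u = \left(-5\right) 8 = -40$)
$\left(N{\left(G \right)} + \left(0 - 250\right)\right) u = \left(\left(-3\right) \left(-10\right) + \left(0 - 250\right)\right) \left(-40\right) = \left(30 + \left(0 - 250\right)\right) \left(-40\right) = \left(30 - 250\right) \left(-40\right) = \left(-220\right) \left(-40\right) = 8800$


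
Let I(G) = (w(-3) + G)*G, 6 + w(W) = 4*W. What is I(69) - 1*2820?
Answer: 699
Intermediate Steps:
w(W) = -6 + 4*W
I(G) = G*(-18 + G) (I(G) = ((-6 + 4*(-3)) + G)*G = ((-6 - 12) + G)*G = (-18 + G)*G = G*(-18 + G))
I(69) - 1*2820 = 69*(-18 + 69) - 1*2820 = 69*51 - 2820 = 3519 - 2820 = 699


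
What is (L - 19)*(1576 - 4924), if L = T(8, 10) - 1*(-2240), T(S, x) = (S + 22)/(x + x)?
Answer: -7440930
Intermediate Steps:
T(S, x) = (22 + S)/(2*x) (T(S, x) = (22 + S)/((2*x)) = (22 + S)*(1/(2*x)) = (22 + S)/(2*x))
L = 4483/2 (L = (1/2)*(22 + 8)/10 - 1*(-2240) = (1/2)*(1/10)*30 + 2240 = 3/2 + 2240 = 4483/2 ≈ 2241.5)
(L - 19)*(1576 - 4924) = (4483/2 - 19)*(1576 - 4924) = (4445/2)*(-3348) = -7440930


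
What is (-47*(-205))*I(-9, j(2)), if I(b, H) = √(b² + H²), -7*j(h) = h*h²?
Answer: 9635*√4033/7 ≈ 87411.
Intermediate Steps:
j(h) = -h³/7 (j(h) = -h*h²/7 = -h³/7)
I(b, H) = √(H² + b²)
(-47*(-205))*I(-9, j(2)) = (-47*(-205))*√((-⅐*2³)² + (-9)²) = 9635*√((-⅐*8)² + 81) = 9635*√((-8/7)² + 81) = 9635*√(64/49 + 81) = 9635*√(4033/49) = 9635*(√4033/7) = 9635*√4033/7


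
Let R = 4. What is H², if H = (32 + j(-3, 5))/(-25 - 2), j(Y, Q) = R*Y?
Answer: 400/729 ≈ 0.54870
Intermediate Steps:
j(Y, Q) = 4*Y
H = -20/27 (H = (32 + 4*(-3))/(-25 - 2) = (32 - 12)/(-27) = 20*(-1/27) = -20/27 ≈ -0.74074)
H² = (-20/27)² = 400/729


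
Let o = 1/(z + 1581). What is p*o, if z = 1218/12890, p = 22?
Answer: 70895/5095077 ≈ 0.013914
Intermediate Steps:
z = 609/6445 (z = 1218*(1/12890) = 609/6445 ≈ 0.094492)
o = 6445/10190154 (o = 1/(609/6445 + 1581) = 1/(10190154/6445) = 6445/10190154 ≈ 0.00063247)
p*o = 22*(6445/10190154) = 70895/5095077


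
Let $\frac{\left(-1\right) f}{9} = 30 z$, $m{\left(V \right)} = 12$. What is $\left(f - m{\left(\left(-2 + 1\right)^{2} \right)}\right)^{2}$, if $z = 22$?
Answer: $35426304$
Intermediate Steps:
$f = -5940$ ($f = - 9 \cdot 30 \cdot 22 = \left(-9\right) 660 = -5940$)
$\left(f - m{\left(\left(-2 + 1\right)^{2} \right)}\right)^{2} = \left(-5940 - 12\right)^{2} = \left(-5952\right)^{2} = 35426304$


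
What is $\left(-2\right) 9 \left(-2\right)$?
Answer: $36$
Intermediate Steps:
$\left(-2\right) 9 \left(-2\right) = \left(-18\right) \left(-2\right) = 36$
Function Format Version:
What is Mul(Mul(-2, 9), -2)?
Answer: 36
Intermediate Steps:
Mul(Mul(-2, 9), -2) = Mul(-18, -2) = 36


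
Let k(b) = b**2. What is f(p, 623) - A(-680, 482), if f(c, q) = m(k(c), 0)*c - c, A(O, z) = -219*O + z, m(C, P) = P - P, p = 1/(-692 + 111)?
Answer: -86802561/581 ≈ -1.4940e+5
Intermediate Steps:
p = -1/581 (p = 1/(-581) = -1/581 ≈ -0.0017212)
m(C, P) = 0
A(O, z) = z - 219*O
f(c, q) = -c (f(c, q) = 0*c - c = 0 - c = -c)
f(p, 623) - A(-680, 482) = -1*(-1/581) - (482 - 219*(-680)) = 1/581 - (482 + 148920) = 1/581 - 1*149402 = 1/581 - 149402 = -86802561/581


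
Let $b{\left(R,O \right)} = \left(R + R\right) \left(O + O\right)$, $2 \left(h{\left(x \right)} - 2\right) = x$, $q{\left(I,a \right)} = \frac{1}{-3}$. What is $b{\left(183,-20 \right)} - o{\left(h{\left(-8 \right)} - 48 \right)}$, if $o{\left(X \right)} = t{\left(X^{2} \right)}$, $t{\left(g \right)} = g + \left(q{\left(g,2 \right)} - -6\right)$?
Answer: $- \frac{51437}{3} \approx -17146.0$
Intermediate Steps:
$q{\left(I,a \right)} = - \frac{1}{3}$
$h{\left(x \right)} = 2 + \frac{x}{2}$
$b{\left(R,O \right)} = 4 O R$ ($b{\left(R,O \right)} = 2 R 2 O = 4 O R$)
$t{\left(g \right)} = \frac{17}{3} + g$ ($t{\left(g \right)} = g - - \frac{17}{3} = g + \left(- \frac{1}{3} + 6\right) = g + \frac{17}{3} = \frac{17}{3} + g$)
$o{\left(X \right)} = \frac{17}{3} + X^{2}$
$b{\left(183,-20 \right)} - o{\left(h{\left(-8 \right)} - 48 \right)} = 4 \left(-20\right) 183 - \left(\frac{17}{3} + \left(\left(2 + \frac{1}{2} \left(-8\right)\right) - 48\right)^{2}\right) = -14640 - \left(\frac{17}{3} + \left(\left(2 - 4\right) - 48\right)^{2}\right) = -14640 - \left(\frac{17}{3} + \left(-2 - 48\right)^{2}\right) = -14640 - \left(\frac{17}{3} + \left(-50\right)^{2}\right) = -14640 - \left(\frac{17}{3} + 2500\right) = -14640 - \frac{7517}{3} = - \frac{51437}{3}$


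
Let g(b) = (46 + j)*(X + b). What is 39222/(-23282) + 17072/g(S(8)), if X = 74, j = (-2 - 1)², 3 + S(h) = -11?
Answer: 3045883/873075 ≈ 3.4887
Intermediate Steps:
S(h) = -14 (S(h) = -3 - 11 = -14)
j = 9 (j = (-3)² = 9)
g(b) = 4070 + 55*b (g(b) = (46 + 9)*(74 + b) = 55*(74 + b) = 4070 + 55*b)
39222/(-23282) + 17072/g(S(8)) = 39222/(-23282) + 17072/(4070 + 55*(-14)) = 39222*(-1/23282) + 17072/(4070 - 770) = -19611/11641 + 17072/3300 = -19611/11641 + 17072*(1/3300) = -19611/11641 + 388/75 = 3045883/873075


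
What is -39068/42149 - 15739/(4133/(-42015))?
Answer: 27871879940621/174201817 ≈ 1.6000e+5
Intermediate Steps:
-39068/42149 - 15739/(4133/(-42015)) = -39068*1/42149 - 15739/(4133*(-1/42015)) = -39068/42149 - 15739/(-4133/42015) = -39068/42149 - 15739*(-42015/4133) = -39068/42149 + 661274085/4133 = 27871879940621/174201817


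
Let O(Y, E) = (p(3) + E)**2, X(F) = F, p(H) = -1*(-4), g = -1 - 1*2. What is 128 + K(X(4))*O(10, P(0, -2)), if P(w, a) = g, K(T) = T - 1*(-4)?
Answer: 136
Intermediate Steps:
g = -3 (g = -1 - 2 = -3)
p(H) = 4
K(T) = 4 + T (K(T) = T + 4 = 4 + T)
P(w, a) = -3
O(Y, E) = (4 + E)**2
128 + K(X(4))*O(10, P(0, -2)) = 128 + (4 + 4)*(4 - 3)**2 = 128 + 8*1**2 = 128 + 8*1 = 128 + 8 = 136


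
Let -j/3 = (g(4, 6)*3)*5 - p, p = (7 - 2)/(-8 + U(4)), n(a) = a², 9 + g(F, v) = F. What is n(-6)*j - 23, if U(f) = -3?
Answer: 88307/11 ≈ 8027.9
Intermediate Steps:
g(F, v) = -9 + F
p = -5/11 (p = (7 - 2)/(-8 - 3) = 5/(-11) = 5*(-1/11) = -5/11 ≈ -0.45455)
j = 2460/11 (j = -3*(((-9 + 4)*3)*5 - 1*(-5/11)) = -3*(-5*3*5 + 5/11) = -3*(-15*5 + 5/11) = -3*(-75 + 5/11) = -3*(-820/11) = 2460/11 ≈ 223.64)
n(-6)*j - 23 = (-6)²*(2460/11) - 23 = 36*(2460/11) - 23 = 88560/11 - 23 = 88307/11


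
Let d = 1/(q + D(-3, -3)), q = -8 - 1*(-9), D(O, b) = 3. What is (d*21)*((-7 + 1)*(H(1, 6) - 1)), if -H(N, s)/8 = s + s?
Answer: 6111/2 ≈ 3055.5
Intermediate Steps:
H(N, s) = -16*s (H(N, s) = -8*(s + s) = -16*s)
q = 1 (q = -8 + 9 = 1)
d = 1/4 (d = 1/(1 + 3) = 1/4 ≈ 0.25000)
(d*21)*((-7 + 1)*(H(1, 6) - 1)) = ((1/4)*21)*((-7 + 1)*(-16*6 - 1)) = 21*(-6*(-96 - 1))/4 = 21*(-6*(-97))/4 = (21/4)*582 = 6111/2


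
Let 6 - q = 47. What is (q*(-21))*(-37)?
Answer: -31857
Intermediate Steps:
q = -41 (q = 6 - 1*47 = 6 - 47 = -41)
(q*(-21))*(-37) = -41*(-21)*(-37) = 861*(-37) = -31857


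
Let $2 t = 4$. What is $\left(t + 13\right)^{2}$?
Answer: $225$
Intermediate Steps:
$t = 2$ ($t = \frac{1}{2} \cdot 4 = 2$)
$\left(t + 13\right)^{2} = \left(2 + 13\right)^{2} = 15^{2} = 225$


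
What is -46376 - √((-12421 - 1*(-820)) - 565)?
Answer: -46376 - I*√12166 ≈ -46376.0 - 110.3*I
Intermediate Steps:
-46376 - √((-12421 - 1*(-820)) - 565) = -46376 - √((-12421 + 820) - 565) = -46376 - √(-11601 - 565) = -46376 - √(-12166) = -46376 - I*√12166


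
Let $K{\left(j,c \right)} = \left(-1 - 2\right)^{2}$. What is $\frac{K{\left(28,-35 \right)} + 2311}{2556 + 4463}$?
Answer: $\frac{2320}{7019} \approx 0.33053$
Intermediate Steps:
$K{\left(j,c \right)} = 9$ ($K{\left(j,c \right)} = \left(-3\right)^{2} = 9$)
$\frac{K{\left(28,-35 \right)} + 2311}{2556 + 4463} = \frac{9 + 2311}{2556 + 4463} = \frac{2320}{7019}$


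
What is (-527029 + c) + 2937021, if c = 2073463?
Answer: 4483455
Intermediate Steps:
(-527029 + c) + 2937021 = (-527029 + 2073463) + 2937021 = 1546434 + 2937021 = 4483455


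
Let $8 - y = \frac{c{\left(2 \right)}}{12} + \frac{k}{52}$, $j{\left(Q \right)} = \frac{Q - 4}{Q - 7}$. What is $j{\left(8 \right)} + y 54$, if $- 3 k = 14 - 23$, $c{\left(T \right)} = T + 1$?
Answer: $\frac{5452}{13} \approx 419.38$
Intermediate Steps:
$c{\left(T \right)} = 1 + T$
$j{\left(Q \right)} = \frac{-4 + Q}{-7 + Q}$
$k = 3$ ($k = - \frac{14 - 23}{3} = \left(- \frac{1}{3}\right) \left(-9\right) = 3$)
$y = \frac{100}{13}$ ($y = 8 - \left(\frac{1 + 2}{12} + \frac{3}{52}\right) = 8 - \left(3 \cdot \frac{1}{12} + 3 \cdot \frac{1}{52}\right) = 8 - \left(\frac{1}{4} + \frac{3}{52}\right) = 8 - \frac{4}{13} = \frac{100}{13} \approx 7.6923$)
$j{\left(8 \right)} + y 54 = \frac{-4 + 8}{-7 + 8} + \frac{100}{13} \cdot 54 = 1^{-1} \cdot 4 + \frac{5400}{13} = 1 \cdot 4 + \frac{5400}{13} = 4 + \frac{5400}{13} = \frac{5452}{13}$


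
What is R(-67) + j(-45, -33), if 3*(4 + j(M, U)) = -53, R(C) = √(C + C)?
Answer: -65/3 + I*√134 ≈ -21.667 + 11.576*I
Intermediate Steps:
R(C) = √2*√C (R(C) = √(2*C) = √2*√C)
j(M, U) = -65/3 (j(M, U) = -4 + (⅓)*(-53) = -4 - 53/3 = -65/3)
R(-67) + j(-45, -33) = √2*√(-67) - 65/3 = √2*(I*√67) - 65/3 = I*√134 - 65/3 = -65/3 + I*√134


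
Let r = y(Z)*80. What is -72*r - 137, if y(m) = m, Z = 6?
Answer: -34697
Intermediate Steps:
r = 480 (r = 6*80 = 480)
-72*r - 137 = -72*480 - 137 = -34560 - 137 = -34697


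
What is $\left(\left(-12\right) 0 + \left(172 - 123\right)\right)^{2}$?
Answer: $2401$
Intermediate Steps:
$\left(\left(-12\right) 0 + \left(172 - 123\right)\right)^{2} = \left(0 + 49\right)^{2} = 49^{2} = 2401$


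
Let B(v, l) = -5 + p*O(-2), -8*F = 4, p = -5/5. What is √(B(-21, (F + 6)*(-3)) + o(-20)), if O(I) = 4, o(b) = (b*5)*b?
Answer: √1991 ≈ 44.621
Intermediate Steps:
p = -1 (p = -5*⅕ = -1)
o(b) = 5*b² (o(b) = (5*b)*b = 5*b²)
F = -½ (F = -⅛*4 = -½ ≈ -0.50000)
B(v, l) = -9 (B(v, l) = -5 - 1*4 = -5 - 4 = -9)
√(B(-21, (F + 6)*(-3)) + o(-20)) = √(-9 + 5*(-20)²) = √(-9 + 5*400) = √(-9 + 2000) = √1991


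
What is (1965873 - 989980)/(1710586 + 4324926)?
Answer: 975893/6035512 ≈ 0.16169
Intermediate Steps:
(1965873 - 989980)/(1710586 + 4324926) = 975893/6035512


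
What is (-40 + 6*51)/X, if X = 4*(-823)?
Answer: -133/1646 ≈ -0.080802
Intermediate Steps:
X = -3292
(-40 + 6*51)/X = (-40 + 6*51)/(-3292) = (-40 + 306)*(-1/3292) = 266*(-1/3292) = -133/1646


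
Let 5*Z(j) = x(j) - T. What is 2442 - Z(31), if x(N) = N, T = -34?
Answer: 2429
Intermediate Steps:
Z(j) = 34/5 + j/5 (Z(j) = (j - 1*(-34))/5 = (j + 34)/5 = (34 + j)/5 = 34/5 + j/5)
2442 - Z(31) = 2442 - (34/5 + (⅕)*31) = 2442 - (34/5 + 31/5) = 2442 - 1*13 = 2442 - 13 = 2429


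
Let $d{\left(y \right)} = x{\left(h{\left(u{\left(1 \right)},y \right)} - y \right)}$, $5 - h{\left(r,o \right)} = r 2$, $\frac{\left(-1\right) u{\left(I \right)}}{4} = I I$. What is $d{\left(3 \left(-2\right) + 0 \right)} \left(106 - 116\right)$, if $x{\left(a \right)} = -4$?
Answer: $40$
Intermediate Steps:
$u{\left(I \right)} = - 4 I^{2}$ ($u{\left(I \right)} = - 4 I I = - 4 I^{2}$)
$h{\left(r,o \right)} = 5 - 2 r$ ($h{\left(r,o \right)} = 5 - r 2 = 5 - 2 r$)
$d{\left(y \right)} = -4$
$d{\left(3 \left(-2\right) + 0 \right)} \left(106 - 116\right) = - 4 \left(106 - 116\right) = \left(-4\right) \left(-10\right) = 40$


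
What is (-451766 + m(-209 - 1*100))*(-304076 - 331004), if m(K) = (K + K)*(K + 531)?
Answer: 374037986960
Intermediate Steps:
m(K) = 2*K*(531 + K) (m(K) = (2*K)*(531 + K) = 2*K*(531 + K))
(-451766 + m(-209 - 1*100))*(-304076 - 331004) = (-451766 + 2*(-209 - 1*100)*(531 + (-209 - 1*100)))*(-304076 - 331004) = (-451766 + 2*(-209 - 100)*(531 + (-209 - 100)))*(-635080) = (-451766 + 2*(-309)*(531 - 309))*(-635080) = (-451766 + 2*(-309)*222)*(-635080) = (-451766 - 137196)*(-635080) = -588962*(-635080) = 374037986960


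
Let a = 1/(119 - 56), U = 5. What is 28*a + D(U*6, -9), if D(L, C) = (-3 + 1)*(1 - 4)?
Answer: 58/9 ≈ 6.4444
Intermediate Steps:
a = 1/63 ≈ 0.015873
D(L, C) = 6 (D(L, C) = -2*(-3) = 6)
28*a + D(U*6, -9) = 28*(1/63) + 6 = 4/9 + 6 = 58/9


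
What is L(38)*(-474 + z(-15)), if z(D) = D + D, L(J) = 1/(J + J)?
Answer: -126/19 ≈ -6.6316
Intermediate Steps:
L(J) = 1/(2*J)
z(D) = 2*D
L(38)*(-474 + z(-15)) = ((½)/38)*(-474 + 2*(-15)) = ((½)*(1/38))*(-474 - 30) = (1/76)*(-504) = -126/19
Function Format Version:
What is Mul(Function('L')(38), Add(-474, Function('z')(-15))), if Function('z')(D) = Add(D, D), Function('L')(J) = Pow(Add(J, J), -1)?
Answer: Rational(-126, 19) ≈ -6.6316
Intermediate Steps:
Function('L')(J) = Mul(Rational(1, 2), Pow(J, -1)) (Function('L')(J) = Pow(Mul(2, J), -1) = Mul(Rational(1, 2), Pow(J, -1)))
Function('z')(D) = Mul(2, D)
Mul(Function('L')(38), Add(-474, Function('z')(-15))) = Mul(Mul(Rational(1, 2), Pow(38, -1)), Add(-474, Mul(2, -15))) = Mul(Mul(Rational(1, 2), Rational(1, 38)), Add(-474, -30)) = Mul(Rational(1, 76), -504) = Rational(-126, 19)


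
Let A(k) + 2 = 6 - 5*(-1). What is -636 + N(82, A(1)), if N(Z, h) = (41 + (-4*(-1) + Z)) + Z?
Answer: -427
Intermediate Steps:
A(k) = 9 (A(k) = -2 + (6 - 5*(-1)) = -2 + (6 + 5) = -2 + 11 = 9)
N(Z, h) = 45 + 2*Z (N(Z, h) = (41 + (4 + Z)) + Z = (45 + Z) + Z = 45 + 2*Z)
-636 + N(82, A(1)) = -636 + (45 + 2*82) = -636 + (45 + 164) = -636 + 209 = -427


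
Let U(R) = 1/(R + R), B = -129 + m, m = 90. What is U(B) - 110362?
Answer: -8608237/78 ≈ -1.1036e+5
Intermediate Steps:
B = -39 (B = -129 + 90 = -39)
U(R) = 1/(2*R)
U(B) - 110362 = (½)/(-39) - 110362 = (½)*(-1/39) - 110362 = -1/78 - 110362 = -8608237/78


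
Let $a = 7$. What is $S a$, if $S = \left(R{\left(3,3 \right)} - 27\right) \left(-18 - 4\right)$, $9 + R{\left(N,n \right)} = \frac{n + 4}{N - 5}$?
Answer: $6083$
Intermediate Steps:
$R{\left(N,n \right)} = -9 + \frac{4 + n}{-5 + N}$ ($R{\left(N,n \right)} = -9 + \frac{n + 4}{N - 5} = -9 + \frac{4 + n}{-5 + N}$)
$S = 869$ ($S = \left(\frac{49 + 3 - 27}{-5 + 3} - 27\right) \left(-18 - 4\right) = \left(\frac{49 + 3 - 27}{-2} - 27\right) \left(-22\right) = \left(\left(- \frac{1}{2}\right) 25 - 27\right) \left(-22\right) = \left(- \frac{25}{2} - 27\right) \left(-22\right) = \left(- \frac{79}{2}\right) \left(-22\right) = 869$)
$S a = 869 \cdot 7 = 6083$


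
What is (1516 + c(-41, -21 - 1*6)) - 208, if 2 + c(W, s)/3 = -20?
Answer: 1242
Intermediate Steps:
c(W, s) = -66 (c(W, s) = -6 + 3*(-20) = -6 - 60 = -66)
(1516 + c(-41, -21 - 1*6)) - 208 = (1516 - 66) - 208 = 1450 - 208 = 1242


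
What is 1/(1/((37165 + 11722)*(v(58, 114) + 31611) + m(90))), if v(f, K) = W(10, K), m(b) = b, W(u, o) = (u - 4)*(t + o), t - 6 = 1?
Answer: 1580859009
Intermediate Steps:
t = 7 (t = 6 + 1 = 7)
W(u, o) = (-4 + u)*(7 + o) (W(u, o) = (u - 4)*(7 + o) = (-4 + u)*(7 + o))
v(f, K) = 42 + 6*K (v(f, K) = -28 - 4*K + 7*10 + K*10 = -28 - 4*K + 70 + 10*K = 42 + 6*K)
1/(1/((37165 + 11722)*(v(58, 114) + 31611) + m(90))) = 1/(1/((37165 + 11722)*((42 + 6*114) + 31611) + 90)) = 1/(1/(48887*((42 + 684) + 31611) + 90)) = 1/(1/(48887*(726 + 31611) + 90)) = 1/(1/(48887*32337 + 90)) = 1/(1/(1580858919 + 90)) = 1/(1/1580859009) = 1580859009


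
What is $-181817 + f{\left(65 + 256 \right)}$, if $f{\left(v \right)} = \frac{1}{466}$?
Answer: $- \frac{84726721}{466} \approx -1.8182 \cdot 10^{5}$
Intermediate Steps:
$f{\left(v \right)} = \frac{1}{466}$
$-181817 + f{\left(65 + 256 \right)} = -181817 + \frac{1}{466} = - \frac{84726721}{466}$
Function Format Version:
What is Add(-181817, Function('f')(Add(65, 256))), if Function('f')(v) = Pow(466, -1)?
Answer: Rational(-84726721, 466) ≈ -1.8182e+5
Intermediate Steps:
Function('f')(v) = Rational(1, 466)
Add(-181817, Function('f')(Add(65, 256))) = Add(-181817, Rational(1, 466)) = Rational(-84726721, 466)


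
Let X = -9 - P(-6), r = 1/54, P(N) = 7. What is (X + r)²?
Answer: 744769/2916 ≈ 255.41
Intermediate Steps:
r = 1/54 ≈ 0.018519
X = -16 (X = -9 - 1*7 = -9 - 7 = -16)
(X + r)² = (-16 + 1/54)² = (-863/54)² = 744769/2916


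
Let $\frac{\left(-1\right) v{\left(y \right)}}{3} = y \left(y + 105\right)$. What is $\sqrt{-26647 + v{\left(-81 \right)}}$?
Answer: $i \sqrt{20815} \approx 144.27 i$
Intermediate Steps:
$v{\left(y \right)} = - 3 y \left(105 + y\right)$ ($v{\left(y \right)} = - 3 y \left(y + 105\right) = - 3 y \left(105 + y\right)$)
$\sqrt{-26647 + v{\left(-81 \right)}} = \sqrt{-26647 - - 243 \left(105 - 81\right)} = \sqrt{-26647 - \left(-243\right) 24} = \sqrt{-26647 + 5832} = \sqrt{-20815} = i \sqrt{20815}$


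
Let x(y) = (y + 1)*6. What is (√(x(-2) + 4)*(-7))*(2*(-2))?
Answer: 28*I*√2 ≈ 39.598*I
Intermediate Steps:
x(y) = 6 + 6*y (x(y) = (1 + y)*6 = 6 + 6*y)
(√(x(-2) + 4)*(-7))*(2*(-2)) = (√((6 + 6*(-2)) + 4)*(-7))*(2*(-2)) = (√((6 - 12) + 4)*(-7))*(-4) = (√(-6 + 4)*(-7))*(-4) = (√(-2)*(-7))*(-4) = ((I*√2)*(-7))*(-4) = -7*I*√2*(-4) = 28*I*√2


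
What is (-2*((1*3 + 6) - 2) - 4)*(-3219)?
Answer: 57942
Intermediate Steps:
(-2*((1*3 + 6) - 2) - 4)*(-3219) = (-2*((3 + 6) - 2) - 4)*(-3219) = (-2*(9 - 2) - 4)*(-3219) = (-2*7 - 4)*(-3219) = (-14 - 4)*(-3219) = -18*(-3219) = 57942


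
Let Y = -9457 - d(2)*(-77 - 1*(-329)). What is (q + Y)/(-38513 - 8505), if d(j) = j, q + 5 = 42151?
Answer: -32185/47018 ≈ -0.68453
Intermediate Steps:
q = 42146 (q = -5 + 42151 = 42146)
Y = -9961 (Y = -9457 - 2*(-77 - 1*(-329)) = -9457 - 2*(-77 + 329) = -9457 - 2*252 = -9457 - 1*504 = -9457 - 504 = -9961)
(q + Y)/(-38513 - 8505) = (42146 - 9961)/(-38513 - 8505) = 32185/(-47018) = 32185*(-1/47018) = -32185/47018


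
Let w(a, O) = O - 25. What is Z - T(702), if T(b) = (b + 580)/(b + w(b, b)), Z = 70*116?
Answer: 11196198/1379 ≈ 8119.1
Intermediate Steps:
Z = 8120
w(a, O) = -25 + O
T(b) = (580 + b)/(-25 + 2*b) (T(b) = (b + 580)/(b + (-25 + b)) = (580 + b)/(-25 + 2*b))
Z - T(702) = 8120 - (580 + 702)/(-25 + 2*702) = 8120 - 1282/(-25 + 1404) = 8120 - 1282/1379 = 11196198/1379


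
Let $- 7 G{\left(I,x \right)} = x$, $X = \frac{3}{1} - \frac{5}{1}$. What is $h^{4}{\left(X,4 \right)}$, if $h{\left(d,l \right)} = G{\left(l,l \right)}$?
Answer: $\frac{256}{2401} \approx 0.10662$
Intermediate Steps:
$X = -2$ ($X = 3 \cdot 1 - 5 = 3 - 5 = -2$)
$G{\left(I,x \right)} = - \frac{x}{7}$
$h{\left(d,l \right)} = - \frac{l}{7}$
$h^{4}{\left(X,4 \right)} = \left(\left(- \frac{1}{7}\right) 4\right)^{4} = \left(- \frac{4}{7}\right)^{4} = \frac{256}{2401}$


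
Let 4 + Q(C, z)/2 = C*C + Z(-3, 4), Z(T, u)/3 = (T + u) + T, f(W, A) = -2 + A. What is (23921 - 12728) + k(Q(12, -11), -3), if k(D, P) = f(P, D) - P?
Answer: 11462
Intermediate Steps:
Z(T, u) = 3*u + 6*T (Z(T, u) = 3*((T + u) + T) = 3*(u + 2*T) = 3*u + 6*T)
Q(C, z) = -20 + 2*C² (Q(C, z) = -8 + 2*(C*C + (3*4 + 6*(-3))) = -8 + 2*(C² + (12 - 18)) = -8 + 2*(C² - 6) = -8 + 2*(-6 + C²) = -8 + (-12 + 2*C²) = -20 + 2*C²)
k(D, P) = -2 + D - P (k(D, P) = (-2 + D) - P = -2 + D - P)
(23921 - 12728) + k(Q(12, -11), -3) = (23921 - 12728) + (-2 + (-20 + 2*12²) - 1*(-3)) = 11193 + (-2 + (-20 + 2*144) + 3) = 11193 + (-2 + (-20 + 288) + 3) = 11193 + (-2 + 268 + 3) = 11193 + 269 = 11462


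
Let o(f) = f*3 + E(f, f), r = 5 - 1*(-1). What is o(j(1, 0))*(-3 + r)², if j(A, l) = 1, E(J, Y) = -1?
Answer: 18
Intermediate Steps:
r = 6 (r = 5 + 1 = 6)
o(f) = -1 + 3*f (o(f) = f*3 - 1 = 3*f - 1 = -1 + 3*f)
o(j(1, 0))*(-3 + r)² = (-1 + 3*1)*(-3 + 6)² = (-1 + 3)*3² = 2*9 = 18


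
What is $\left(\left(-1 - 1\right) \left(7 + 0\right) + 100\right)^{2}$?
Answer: $7396$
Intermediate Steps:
$\left(\left(-1 - 1\right) \left(7 + 0\right) + 100\right)^{2} = \left(\left(-2\right) 7 + 100\right)^{2} = \left(-14 + 100\right)^{2} = 86^{2} = 7396$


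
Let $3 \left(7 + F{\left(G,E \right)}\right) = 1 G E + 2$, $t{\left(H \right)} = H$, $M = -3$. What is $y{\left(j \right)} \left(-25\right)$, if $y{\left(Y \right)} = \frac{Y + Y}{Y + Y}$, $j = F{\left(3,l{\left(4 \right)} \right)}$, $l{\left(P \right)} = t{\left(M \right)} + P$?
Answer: $-25$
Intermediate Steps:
$l{\left(P \right)} = -3 + P$
$F{\left(G,E \right)} = - \frac{19}{3} + \frac{E G}{3}$ ($F{\left(G,E \right)} = -7 + \frac{1 G E + 2}{3} = -7 + \frac{G E + 2}{3} = -7 + \frac{E G + 2}{3} = -7 + \frac{2 + E G}{3} = -7 + \left(\frac{2}{3} + \frac{E G}{3}\right) = - \frac{19}{3} + \frac{E G}{3}$)
$j = - \frac{16}{3}$ ($j = - \frac{19}{3} + \frac{1}{3} \left(-3 + 4\right) 3 = - \frac{19}{3} + \frac{1}{3} \cdot 1 \cdot 3 = - \frac{19}{3} + 1 = - \frac{16}{3} \approx -5.3333$)
$y{\left(Y \right)} = 1$ ($y{\left(Y \right)} = \frac{2 Y}{2 Y} = 2 Y \frac{1}{2 Y} = 1$)
$y{\left(j \right)} \left(-25\right) = 1 \left(-25\right) = -25$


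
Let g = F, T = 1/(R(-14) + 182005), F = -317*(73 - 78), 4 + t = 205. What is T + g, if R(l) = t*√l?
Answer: 52505321419820/33126385639 - 201*I*√14/33126385639 ≈ 1585.0 - 2.2703e-8*I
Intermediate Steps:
t = 201 (t = -4 + 205 = 201)
F = 1585 (F = -317*(-5) = 1585)
R(l) = 201*√l
T = 1/(182005 + 201*I*√14) (T = 1/(201*√(-14) + 182005) = 1/(201*(I*√14) + 182005) = 1/(201*I*√14 + 182005) = 1/(182005 + 201*I*√14) ≈ 5.4943e-6 - 2.27e-8*I)
g = 1585
T + g = (182005/33126385639 - 201*I*√14/33126385639) + 1585 = 52505321419820/33126385639 - 201*I*√14/33126385639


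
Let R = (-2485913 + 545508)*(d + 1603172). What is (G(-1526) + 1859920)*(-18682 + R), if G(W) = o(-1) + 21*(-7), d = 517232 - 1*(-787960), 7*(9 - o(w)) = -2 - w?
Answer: -73468514749447234450/7 ≈ -1.0495e+19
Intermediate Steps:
o(w) = 65/7 + w/7 (o(w) = 9 - (-2 - w)/7 = 9 + (2/7 + w/7) = 65/7 + w/7)
d = 1305192 (d = 517232 + 787960 = 1305192)
R = -5643404047420 (R = (-2485913 + 545508)*(1305192 + 1603172) = -1940405*2908364 = -5643404047420)
G(W) = -965/7 (G(W) = (65/7 + (⅐)*(-1)) + 21*(-7) = (65/7 - ⅐) - 147 = 64/7 - 147 = -965/7)
(G(-1526) + 1859920)*(-18682 + R) = (-965/7 + 1859920)*(-18682 - 5643404047420) = (13018475/7)*(-5643404066102) = -73468514749447234450/7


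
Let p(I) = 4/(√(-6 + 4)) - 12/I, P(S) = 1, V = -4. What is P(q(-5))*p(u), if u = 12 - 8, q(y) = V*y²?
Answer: -3 - 2*I*√2 ≈ -3.0 - 2.8284*I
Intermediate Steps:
q(y) = -4*y²
u = 4
p(I) = -12/I - 2*I*√2 (p(I) = 4/(√(-2)) - 12/I = 4/((I*√2)) - 12/I = 4*(-I*√2/2) - 12/I = -2*I*√2 - 12/I = -12/I - 2*I*√2)
P(q(-5))*p(u) = 1*(-12/4 - 2*I*√2) = 1*(-12*¼ - 2*I*√2) = 1*(-3 - 2*I*√2) = -3 - 2*I*√2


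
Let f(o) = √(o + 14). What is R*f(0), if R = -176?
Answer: -176*√14 ≈ -658.53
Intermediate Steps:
f(o) = √(14 + o)
R*f(0) = -176*√(14 + 0) = -176*√14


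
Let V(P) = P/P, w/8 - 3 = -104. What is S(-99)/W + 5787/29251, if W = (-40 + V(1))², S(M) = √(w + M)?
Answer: 5787/29251 + I*√907/1521 ≈ 0.19784 + 0.0198*I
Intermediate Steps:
w = -808 (w = 24 + 8*(-104) = 24 - 832 = -808)
S(M) = √(-808 + M)
V(P) = 1
W = 1521 (W = (-40 + 1)² = (-39)² = 1521)
S(-99)/W + 5787/29251 = √(-808 - 99)/1521 + 5787/29251 = √(-907)*(1/1521) + 5787*(1/29251) = (I*√907)*(1/1521) + 5787/29251 = I*√907/1521 + 5787/29251 = 5787/29251 + I*√907/1521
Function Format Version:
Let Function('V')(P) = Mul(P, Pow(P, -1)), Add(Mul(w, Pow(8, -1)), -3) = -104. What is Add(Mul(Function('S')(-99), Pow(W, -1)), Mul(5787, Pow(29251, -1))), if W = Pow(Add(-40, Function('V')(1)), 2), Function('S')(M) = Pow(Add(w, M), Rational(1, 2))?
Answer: Add(Rational(5787, 29251), Mul(Rational(1, 1521), I, Pow(907, Rational(1, 2)))) ≈ Add(0.19784, Mul(0.019800, I))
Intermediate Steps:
w = -808 (w = Add(24, Mul(8, -104)) = Add(24, -832) = -808)
Function('S')(M) = Pow(Add(-808, M), Rational(1, 2))
Function('V')(P) = 1
W = 1521 (W = Pow(Add(-40, 1), 2) = Pow(-39, 2) = 1521)
Add(Mul(Function('S')(-99), Pow(W, -1)), Mul(5787, Pow(29251, -1))) = Add(Mul(Pow(Add(-808, -99), Rational(1, 2)), Pow(1521, -1)), Mul(5787, Pow(29251, -1))) = Add(Mul(Pow(-907, Rational(1, 2)), Rational(1, 1521)), Mul(5787, Rational(1, 29251))) = Add(Mul(Mul(I, Pow(907, Rational(1, 2))), Rational(1, 1521)), Rational(5787, 29251)) = Add(Mul(Rational(1, 1521), I, Pow(907, Rational(1, 2))), Rational(5787, 29251)) = Add(Rational(5787, 29251), Mul(Rational(1, 1521), I, Pow(907, Rational(1, 2))))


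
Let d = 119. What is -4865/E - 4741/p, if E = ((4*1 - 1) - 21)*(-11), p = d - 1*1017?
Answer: -857513/44451 ≈ -19.291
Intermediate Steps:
p = -898 (p = 119 - 1*1017 = 119 - 1017 = -898)
E = 198 (E = ((4 - 1) - 21)*(-11) = (3 - 21)*(-11) = -18*(-11) = 198)
-4865/E - 4741/p = -4865/198 - 4741/(-898) = -4865*1/198 - 4741*(-1/898) = -4865/198 + 4741/898 = -857513/44451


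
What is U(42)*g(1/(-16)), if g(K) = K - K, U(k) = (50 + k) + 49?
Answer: 0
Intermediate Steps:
U(k) = 99 + k
g(K) = 0
U(42)*g(1/(-16)) = (99 + 42)*0 = 141*0 = 0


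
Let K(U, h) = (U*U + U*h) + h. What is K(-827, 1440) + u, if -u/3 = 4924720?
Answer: -15279671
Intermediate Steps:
K(U, h) = h + U**2 + U*h (K(U, h) = (U**2 + U*h) + h = h + U**2 + U*h)
u = -14774160 (u = -3*4924720 = -14774160)
K(-827, 1440) + u = (1440 + (-827)**2 - 827*1440) - 14774160 = (1440 + 683929 - 1190880) - 14774160 = -505511 - 14774160 = -15279671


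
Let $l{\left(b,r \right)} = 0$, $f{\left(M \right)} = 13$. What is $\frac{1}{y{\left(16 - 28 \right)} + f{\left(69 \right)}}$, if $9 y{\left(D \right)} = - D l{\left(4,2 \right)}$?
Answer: $\frac{1}{13} \approx 0.076923$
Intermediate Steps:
$y{\left(D \right)} = 0$ ($y{\left(D \right)} = \frac{- D 0}{9} = \frac{1}{9} \cdot 0 = 0$)
$\frac{1}{y{\left(16 - 28 \right)} + f{\left(69 \right)}} = \frac{1}{0 + 13} = \frac{1}{13}$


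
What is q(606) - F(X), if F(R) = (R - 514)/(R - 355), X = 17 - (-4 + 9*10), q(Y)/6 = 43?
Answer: 2053/8 ≈ 256.63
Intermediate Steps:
q(Y) = 258 (q(Y) = 6*43 = 258)
X = -69 (X = 17 - (-4 + 90) = 17 - 1*86 = 17 - 86 = -69)
F(R) = (-514 + R)/(-355 + R)
q(606) - F(X) = 258 - (-514 - 69)/(-355 - 69) = 258 - (-583)/(-424) = 258 - (-1)*(-583)/424 = 258 - 1*11/8 = 258 - 11/8 = 2053/8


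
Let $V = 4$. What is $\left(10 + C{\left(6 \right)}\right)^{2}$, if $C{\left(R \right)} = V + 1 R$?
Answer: $400$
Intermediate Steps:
$C{\left(R \right)} = 4 + R$ ($C{\left(R \right)} = 4 + 1 R = 4 + R$)
$\left(10 + C{\left(6 \right)}\right)^{2} = \left(10 + \left(4 + 6\right)\right)^{2} = \left(10 + 10\right)^{2} = 20^{2} = 400$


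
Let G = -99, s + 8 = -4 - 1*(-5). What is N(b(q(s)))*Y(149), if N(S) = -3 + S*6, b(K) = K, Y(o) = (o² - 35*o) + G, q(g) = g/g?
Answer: 50661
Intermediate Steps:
s = -7 (s = -8 + (-4 - 1*(-5)) = -8 + (-4 + 5) = -8 + 1 = -7)
q(g) = 1
Y(o) = -99 + o² - 35*o (Y(o) = (o² - 35*o) - 99 = -99 + o² - 35*o)
N(S) = -3 + 6*S
N(b(q(s)))*Y(149) = (-3 + 6*1)*(-99 + 149² - 35*149) = (-3 + 6)*(-99 + 22201 - 5215) = 3*16887 = 50661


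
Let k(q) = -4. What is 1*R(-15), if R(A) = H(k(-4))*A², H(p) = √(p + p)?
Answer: 450*I*√2 ≈ 636.4*I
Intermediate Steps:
H(p) = √2*√p (H(p) = √(2*p) = √2*√p)
R(A) = 2*I*√2*A² (R(A) = (√2*√(-4))*A² = (√2*(2*I))*A² = (2*I*√2)*A² = 2*I*√2*A²)
1*R(-15) = 1*(2*I*√2*(-15)²) = 1*(2*I*√2*225) = 1*(450*I*√2) = 450*I*√2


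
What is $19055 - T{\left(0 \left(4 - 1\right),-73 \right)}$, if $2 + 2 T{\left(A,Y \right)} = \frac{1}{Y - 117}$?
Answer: $\frac{7241281}{380} \approx 19056.0$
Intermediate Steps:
$T{\left(A,Y \right)} = -1 + \frac{1}{2 \left(-117 + Y\right)}$ ($T{\left(A,Y \right)} = -1 + \frac{1}{2 \left(Y - 117\right)} = -1 + \frac{1}{2 \left(-117 + Y\right)}$)
$19055 - T{\left(0 \left(4 - 1\right),-73 \right)} = 19055 - \frac{\frac{235}{2} - -73}{-117 - 73} = 19055 - \frac{\frac{235}{2} + 73}{-190} = 19055 - \left(- \frac{1}{190}\right) \frac{381}{2} = 19055 - - \frac{381}{380} = 19055 + \frac{381}{380} = \frac{7241281}{380}$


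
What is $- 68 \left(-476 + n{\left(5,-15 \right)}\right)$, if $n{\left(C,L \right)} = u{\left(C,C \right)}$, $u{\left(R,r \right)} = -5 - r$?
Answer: $33048$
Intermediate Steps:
$n{\left(C,L \right)} = -5 - C$
$- 68 \left(-476 + n{\left(5,-15 \right)}\right) = - 68 \left(-476 - 10\right) = \left(-68\right) \left(-486\right) = 33048$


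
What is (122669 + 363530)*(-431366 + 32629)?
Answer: -193865530663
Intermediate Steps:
(122669 + 363530)*(-431366 + 32629) = 486199*(-398737) = -193865530663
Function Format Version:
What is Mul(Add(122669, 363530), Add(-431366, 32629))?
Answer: -193865530663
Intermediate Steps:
Mul(Add(122669, 363530), Add(-431366, 32629)) = Mul(486199, -398737) = -193865530663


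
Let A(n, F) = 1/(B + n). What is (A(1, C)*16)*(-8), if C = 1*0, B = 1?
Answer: -64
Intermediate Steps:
C = 0
A(n, F) = 1/(1 + n)
(A(1, C)*16)*(-8) = (16/(1 + 1))*(-8) = (16/2)*(-8) = ((1/2)*16)*(-8) = 8*(-8) = -64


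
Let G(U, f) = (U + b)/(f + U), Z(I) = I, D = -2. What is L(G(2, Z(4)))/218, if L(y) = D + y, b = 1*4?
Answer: -1/218 ≈ -0.0045872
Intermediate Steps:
b = 4
G(U, f) = (4 + U)/(U + f) (G(U, f) = (U + 4)/(f + U) = (4 + U)/(U + f))
L(y) = -2 + y
L(G(2, Z(4)))/218 = (-2 + (4 + 2)/(2 + 4))/218 = (-2 + 6/6)*(1/218) = (-2 + (⅙)*6)*(1/218) = (-2 + 1)*(1/218) = -1*1/218 = -1/218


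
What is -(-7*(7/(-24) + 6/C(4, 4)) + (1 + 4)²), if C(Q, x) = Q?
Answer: -397/24 ≈ -16.542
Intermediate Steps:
-(-7*(7/(-24) + 6/C(4, 4)) + (1 + 4)²) = -(-7*(7/(-24) + 6/4) + (1 + 4)²) = -(-7*(7*(-1/24) + 6*(¼)) + 5²) = -(-7*(-7/24 + 3/2) + 25) = -(-7*29/24 + 25) = -(-203/24 + 25) = -1*397/24 = -397/24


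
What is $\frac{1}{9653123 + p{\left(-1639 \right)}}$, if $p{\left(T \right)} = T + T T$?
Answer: $\frac{1}{12337805} \approx 8.1052 \cdot 10^{-8}$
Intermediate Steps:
$p{\left(T \right)} = T + T^{2}$
$\frac{1}{9653123 + p{\left(-1639 \right)}} = \frac{1}{9653123 - 1639 \left(1 - 1639\right)} = \frac{1}{9653123 - -2684682} = \frac{1}{9653123 + 2684682} = \frac{1}{12337805}$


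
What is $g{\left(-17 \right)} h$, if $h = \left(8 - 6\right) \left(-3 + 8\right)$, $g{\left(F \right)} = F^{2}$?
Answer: $2890$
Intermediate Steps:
$h = 10$ ($h = 2 \cdot 5 = 10$)
$g{\left(-17 \right)} h = \left(-17\right)^{2} \cdot 10 = 289 \cdot 10 = 2890$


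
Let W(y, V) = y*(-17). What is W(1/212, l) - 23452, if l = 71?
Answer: -4971841/212 ≈ -23452.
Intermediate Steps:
W(y, V) = -17*y
W(1/212, l) - 23452 = -17/212 - 23452 = -4971841/212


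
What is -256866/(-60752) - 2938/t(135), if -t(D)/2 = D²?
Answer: 2385313769/553602600 ≈ 4.3087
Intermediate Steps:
t(D) = -2*D²
-256866/(-60752) - 2938/t(135) = -256866/(-60752) - 2938/((-2*135²)) = -256866*(-1/60752) - 2938/((-2*18225)) = 128433/30376 - 2938/(-36450) = 128433/30376 - 2938*(-1/36450) = 128433/30376 + 1469/18225 = 2385313769/553602600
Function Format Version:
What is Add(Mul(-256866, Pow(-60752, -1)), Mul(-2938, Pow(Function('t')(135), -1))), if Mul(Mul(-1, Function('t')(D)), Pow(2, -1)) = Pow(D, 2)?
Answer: Rational(2385313769, 553602600) ≈ 4.3087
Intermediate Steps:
Function('t')(D) = Mul(-2, Pow(D, 2))
Add(Mul(-256866, Pow(-60752, -1)), Mul(-2938, Pow(Function('t')(135), -1))) = Add(Mul(-256866, Pow(-60752, -1)), Mul(-2938, Pow(Mul(-2, Pow(135, 2)), -1))) = Add(Mul(-256866, Rational(-1, 60752)), Mul(-2938, Pow(Mul(-2, 18225), -1))) = Add(Rational(128433, 30376), Mul(-2938, Pow(-36450, -1))) = Add(Rational(128433, 30376), Mul(-2938, Rational(-1, 36450))) = Add(Rational(128433, 30376), Rational(1469, 18225)) = Rational(2385313769, 553602600)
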